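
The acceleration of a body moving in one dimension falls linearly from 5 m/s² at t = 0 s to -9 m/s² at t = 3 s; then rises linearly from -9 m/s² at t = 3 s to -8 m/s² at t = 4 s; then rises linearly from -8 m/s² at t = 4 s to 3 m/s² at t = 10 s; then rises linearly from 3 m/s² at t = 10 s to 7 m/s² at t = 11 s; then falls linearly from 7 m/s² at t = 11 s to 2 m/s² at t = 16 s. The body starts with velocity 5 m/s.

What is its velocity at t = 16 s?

Δv equals the area under the a-t graph; then v = v₀ + Δv.
0–3 s: ½(5 + -9)(3) = -6 m/s
3–4 s: ½(-9 + -8)(1) = -8.5 m/s
4–10 s: ½(-8 + 3)(6) = -15 m/s
10–11 s: ½(3 + 7)(1) = 5 m/s
11–16 s: ½(7 + 2)(5) = 22.5 m/s
Δv = -2 m/s, so v(16) = 5 + (-2) = 3 m/s.

3 m/s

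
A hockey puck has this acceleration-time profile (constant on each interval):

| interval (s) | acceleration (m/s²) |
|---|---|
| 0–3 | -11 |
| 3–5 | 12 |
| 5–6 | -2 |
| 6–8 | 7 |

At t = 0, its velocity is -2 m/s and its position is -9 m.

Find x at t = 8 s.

-134.5 m

On each constant-a segment, Δv = aΔt and Δx = v₀Δt + ½aΔt²; chain segment to segment.
0–3 s: v starts -2 m/s; Δx = -2·3 + ½·-11·3² = -55.5 m; v ends -35 m/s.
3–5 s: v starts -35 m/s; Δx = -35·2 + ½·12·2² = -46 m; v ends -11 m/s.
5–6 s: v starts -11 m/s; Δx = -11·1 + ½·-2·1² = -12 m; v ends -13 m/s.
6–8 s: v starts -13 m/s; Δx = -13·2 + ½·7·2² = -12 m; v ends 1 m/s.
x(8) = -9 + Σ Δx = -134.5 m.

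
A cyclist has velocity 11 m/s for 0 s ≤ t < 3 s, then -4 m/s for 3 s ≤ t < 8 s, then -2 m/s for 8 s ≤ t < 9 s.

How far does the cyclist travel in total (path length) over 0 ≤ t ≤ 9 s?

Distance (not displacement) is the total path length: add the absolute areas under v-t.
0–3 s: |11| × 3 = 33 m
3–8 s: |-4| × 5 = 20 m
8–9 s: |-2| × 1 = 2 m
Total distance = 55 m

55 m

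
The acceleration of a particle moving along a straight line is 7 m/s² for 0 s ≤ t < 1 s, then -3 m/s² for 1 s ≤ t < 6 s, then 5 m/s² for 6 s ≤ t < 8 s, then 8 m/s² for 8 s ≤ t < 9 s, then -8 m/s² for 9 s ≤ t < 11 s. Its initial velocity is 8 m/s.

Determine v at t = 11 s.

Δv equals the area under the a-t graph; then v = v₀ + Δv.
0–1 s: 7 × 1 = 7 m/s
1–6 s: -3 × 5 = -15 m/s
6–8 s: 5 × 2 = 10 m/s
8–9 s: 8 × 1 = 8 m/s
9–11 s: -8 × 2 = -16 m/s
Δv = -6 m/s, so v(11) = 8 + (-6) = 2 m/s.

2 m/s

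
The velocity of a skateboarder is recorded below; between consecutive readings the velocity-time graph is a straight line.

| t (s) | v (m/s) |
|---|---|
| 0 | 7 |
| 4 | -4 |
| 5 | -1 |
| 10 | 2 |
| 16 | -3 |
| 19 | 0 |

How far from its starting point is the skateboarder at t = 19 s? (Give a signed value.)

-1.5 m

Net displacement equals the area under the velocity-time graph (areas below the axis count negative).
0–4 s: ½(7 + -4)(4) = 6 m
4–5 s: ½(-4 + -1)(1) = -2.5 m
5–10 s: ½(-1 + 2)(5) = 2.5 m
10–16 s: ½(2 + -3)(6) = -3 m
16–19 s: ½(-3 + 0)(3) = -4.5 m
Net displacement = -1.5 m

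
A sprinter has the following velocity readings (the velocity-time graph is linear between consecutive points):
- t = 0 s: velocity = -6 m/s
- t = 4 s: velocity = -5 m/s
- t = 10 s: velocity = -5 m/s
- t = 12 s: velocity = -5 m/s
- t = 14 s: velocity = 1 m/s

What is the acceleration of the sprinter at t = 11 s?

Acceleration is the slope of the v-t graph on 10–12 s: (-5 − -5)/(12 − 10) = 0 m/s².

0 m/s²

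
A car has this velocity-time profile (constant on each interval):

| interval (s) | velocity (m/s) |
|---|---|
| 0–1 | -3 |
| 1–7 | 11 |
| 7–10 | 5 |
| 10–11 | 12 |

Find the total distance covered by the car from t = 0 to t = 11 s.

96 m

Distance (not displacement) is the total path length: add the absolute areas under v-t.
0–1 s: |-3| × 1 = 3 m
1–7 s: |11| × 6 = 66 m
7–10 s: |5| × 3 = 15 m
10–11 s: |12| × 1 = 12 m
Total distance = 96 m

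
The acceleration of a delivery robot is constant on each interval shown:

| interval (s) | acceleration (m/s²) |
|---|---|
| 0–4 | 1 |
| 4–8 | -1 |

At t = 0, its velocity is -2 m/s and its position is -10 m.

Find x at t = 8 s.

-10 m

On each constant-a segment, Δv = aΔt and Δx = v₀Δt + ½aΔt²; chain segment to segment.
0–4 s: v starts -2 m/s; Δx = -2·4 + ½·1·4² = 0 m; v ends 2 m/s.
4–8 s: v starts 2 m/s; Δx = 2·4 + ½·-1·4² = 0 m; v ends -2 m/s.
x(8) = -10 + Σ Δx = -10 m.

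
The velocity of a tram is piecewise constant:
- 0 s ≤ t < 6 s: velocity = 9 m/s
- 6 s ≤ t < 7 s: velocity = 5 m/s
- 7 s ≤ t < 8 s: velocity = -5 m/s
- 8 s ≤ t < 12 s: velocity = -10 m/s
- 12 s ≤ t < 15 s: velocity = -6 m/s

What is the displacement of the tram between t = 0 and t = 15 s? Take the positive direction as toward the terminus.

Displacement is the signed area under the v-t curve.
0–6 s: 9 × 6 = 54 m
6–7 s: 5 × 1 = 5 m
7–8 s: -5 × 1 = -5 m
8–12 s: -10 × 4 = -40 m
12–15 s: -6 × 3 = -18 m
Net displacement = -4 m

-4 m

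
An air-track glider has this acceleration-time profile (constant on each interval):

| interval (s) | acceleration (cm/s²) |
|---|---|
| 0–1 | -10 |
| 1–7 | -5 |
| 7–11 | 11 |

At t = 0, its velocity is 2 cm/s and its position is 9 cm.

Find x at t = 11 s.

-196 cm

On each constant-a segment, Δv = aΔt and Δx = v₀Δt + ½aΔt²; chain segment to segment.
0–1 s: v starts 2 cm/s; Δx = 2·1 + ½·-10·1² = -3 cm; v ends -8 cm/s.
1–7 s: v starts -8 cm/s; Δx = -8·6 + ½·-5·6² = -138 cm; v ends -38 cm/s.
7–11 s: v starts -38 cm/s; Δx = -38·4 + ½·11·4² = -64 cm; v ends 6 cm/s.
x(11) = 9 + Σ Δx = -196 cm.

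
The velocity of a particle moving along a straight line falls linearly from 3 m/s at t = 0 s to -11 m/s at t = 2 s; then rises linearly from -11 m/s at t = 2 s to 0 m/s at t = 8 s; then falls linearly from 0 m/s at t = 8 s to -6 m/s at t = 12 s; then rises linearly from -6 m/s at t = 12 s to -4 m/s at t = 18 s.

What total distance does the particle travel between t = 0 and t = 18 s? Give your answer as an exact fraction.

Total distance travelled is ∫|v| dt — sum the magnitudes of each area piece.
0–2 s: v = 0 at t = 3/7 s; triangle areas 9/14 + 121/14 = 65/7 m
2–8 s: |½(-11 + 0)(6)| = 33 m
8–12 s: |½(0 + -6)(4)| = 12 m
12–18 s: |½(-6 + -4)(6)| = 30 m
Total distance = 590/7 m

590/7 m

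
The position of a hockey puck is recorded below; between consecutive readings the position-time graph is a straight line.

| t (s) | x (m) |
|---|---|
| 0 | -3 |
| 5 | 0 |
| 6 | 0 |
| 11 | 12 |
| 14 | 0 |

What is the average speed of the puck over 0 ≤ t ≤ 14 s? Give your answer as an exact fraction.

27/14 m/s

Average speed = (total path length)/(elapsed time); on a piecewise-linear x-t graph the path length is Σ|Δx|.
0–5 s: |Δx| = |0 − -3| = 3 m
5–6 s: |Δx| = |0 − 0| = 0 m
6–11 s: |Δx| = |12 − 0| = 12 m
11–14 s: |Δx| = |0 − 12| = 12 m
Total path = 27 m; average speed = 27/14 = 27/14 m/s.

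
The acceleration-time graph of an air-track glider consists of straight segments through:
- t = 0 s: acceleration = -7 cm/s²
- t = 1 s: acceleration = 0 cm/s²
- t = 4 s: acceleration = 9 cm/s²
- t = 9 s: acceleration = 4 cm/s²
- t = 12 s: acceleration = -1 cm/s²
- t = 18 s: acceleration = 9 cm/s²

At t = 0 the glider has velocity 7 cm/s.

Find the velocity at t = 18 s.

Δv equals the area under the a-t graph; then v = v₀ + Δv.
0–1 s: ½(-7 + 0)(1) = -3.5 cm/s
1–4 s: ½(0 + 9)(3) = 13.5 cm/s
4–9 s: ½(9 + 4)(5) = 32.5 cm/s
9–12 s: ½(4 + -1)(3) = 4.5 cm/s
12–18 s: ½(-1 + 9)(6) = 24 cm/s
Δv = 71 cm/s, so v(18) = 7 + (71) = 78 cm/s.

78 cm/s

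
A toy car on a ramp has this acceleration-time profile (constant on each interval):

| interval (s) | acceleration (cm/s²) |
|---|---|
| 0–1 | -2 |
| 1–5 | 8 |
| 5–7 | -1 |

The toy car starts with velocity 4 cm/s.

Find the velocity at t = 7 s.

32 cm/s

Δv equals the area under the a-t graph; then v = v₀ + Δv.
0–1 s: -2 × 1 = -2 cm/s
1–5 s: 8 × 4 = 32 cm/s
5–7 s: -1 × 2 = -2 cm/s
Δv = 28 cm/s, so v(7) = 4 + (28) = 32 cm/s.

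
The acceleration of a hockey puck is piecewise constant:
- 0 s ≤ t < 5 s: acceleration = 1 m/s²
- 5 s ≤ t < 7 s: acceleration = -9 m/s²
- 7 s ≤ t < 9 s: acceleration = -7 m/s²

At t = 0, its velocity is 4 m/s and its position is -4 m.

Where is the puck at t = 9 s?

-3.5 m

On each constant-a segment, Δv = aΔt and Δx = v₀Δt + ½aΔt²; chain segment to segment.
0–5 s: v starts 4 m/s; Δx = 4·5 + ½·1·5² = 32.5 m; v ends 9 m/s.
5–7 s: v starts 9 m/s; Δx = 9·2 + ½·-9·2² = 0 m; v ends -9 m/s.
7–9 s: v starts -9 m/s; Δx = -9·2 + ½·-7·2² = -32 m; v ends -23 m/s.
x(9) = -4 + Σ Δx = -3.5 m.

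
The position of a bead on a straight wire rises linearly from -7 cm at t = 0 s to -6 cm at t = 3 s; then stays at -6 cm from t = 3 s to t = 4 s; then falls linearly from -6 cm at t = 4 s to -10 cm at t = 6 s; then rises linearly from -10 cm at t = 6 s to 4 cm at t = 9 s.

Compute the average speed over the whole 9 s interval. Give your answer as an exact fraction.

Average speed = (total path length)/(elapsed time); on a piecewise-linear x-t graph the path length is Σ|Δx|.
0–3 s: |Δx| = |-6 − -7| = 1 cm
3–4 s: |Δx| = |-6 − -6| = 0 cm
4–6 s: |Δx| = |-10 − -6| = 4 cm
6–9 s: |Δx| = |4 − -10| = 14 cm
Total path = 19 cm; average speed = 19/9 = 19/9 cm/s.

19/9 cm/s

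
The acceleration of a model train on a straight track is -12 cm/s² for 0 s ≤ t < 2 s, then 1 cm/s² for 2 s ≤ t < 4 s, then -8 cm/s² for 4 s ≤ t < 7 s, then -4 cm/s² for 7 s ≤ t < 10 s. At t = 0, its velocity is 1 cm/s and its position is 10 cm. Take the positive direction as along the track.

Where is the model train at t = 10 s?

-308 cm

On each constant-a segment, Δv = aΔt and Δx = v₀Δt + ½aΔt²; chain segment to segment.
0–2 s: v starts 1 cm/s; Δx = 1·2 + ½·-12·2² = -22 cm; v ends -23 cm/s.
2–4 s: v starts -23 cm/s; Δx = -23·2 + ½·1·2² = -44 cm; v ends -21 cm/s.
4–7 s: v starts -21 cm/s; Δx = -21·3 + ½·-8·3² = -99 cm; v ends -45 cm/s.
7–10 s: v starts -45 cm/s; Δx = -45·3 + ½·-4·3² = -153 cm; v ends -57 cm/s.
x(10) = 10 + Σ Δx = -308 cm.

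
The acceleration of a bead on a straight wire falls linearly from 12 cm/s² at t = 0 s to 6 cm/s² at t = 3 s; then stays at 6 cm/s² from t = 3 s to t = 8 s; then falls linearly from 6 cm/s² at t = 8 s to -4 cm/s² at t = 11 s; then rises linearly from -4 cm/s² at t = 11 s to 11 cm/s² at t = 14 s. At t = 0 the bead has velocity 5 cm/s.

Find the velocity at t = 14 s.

Δv equals the area under the a-t graph; then v = v₀ + Δv.
0–3 s: ½(12 + 6)(3) = 27 cm/s
3–8 s: 6 × 5 = 30 cm/s
8–11 s: ½(6 + -4)(3) = 3 cm/s
11–14 s: ½(-4 + 11)(3) = 10.5 cm/s
Δv = 70.5 cm/s, so v(14) = 5 + (70.5) = 75.5 cm/s.

75.5 cm/s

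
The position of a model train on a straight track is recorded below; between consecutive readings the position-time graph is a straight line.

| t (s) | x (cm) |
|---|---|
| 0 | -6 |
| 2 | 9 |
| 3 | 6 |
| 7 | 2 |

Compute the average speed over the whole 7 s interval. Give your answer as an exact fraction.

22/7 cm/s

Average speed = (total path length)/(elapsed time); on a piecewise-linear x-t graph the path length is Σ|Δx|.
0–2 s: |Δx| = |9 − -6| = 15 cm
2–3 s: |Δx| = |6 − 9| = 3 cm
3–7 s: |Δx| = |2 − 6| = 4 cm
Total path = 22 cm; average speed = 22/7 = 22/7 cm/s.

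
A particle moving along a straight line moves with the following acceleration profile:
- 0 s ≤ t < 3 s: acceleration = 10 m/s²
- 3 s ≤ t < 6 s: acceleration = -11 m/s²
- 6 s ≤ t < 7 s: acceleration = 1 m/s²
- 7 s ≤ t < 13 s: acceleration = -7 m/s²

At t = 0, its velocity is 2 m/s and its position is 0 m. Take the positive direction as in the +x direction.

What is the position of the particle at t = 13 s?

On each constant-a segment, Δv = aΔt and Δx = v₀Δt + ½aΔt²; chain segment to segment.
0–3 s: v starts 2 m/s; Δx = 2·3 + ½·10·3² = 51 m; v ends 32 m/s.
3–6 s: v starts 32 m/s; Δx = 32·3 + ½·-11·3² = 46.5 m; v ends -1 m/s.
6–7 s: v starts -1 m/s; Δx = -1·1 + ½·1·1² = -0.5 m; v ends 0 m/s.
7–13 s: v starts 0 m/s; Δx = 0·6 + ½·-7·6² = -126 m; v ends -42 m/s.
x(13) = 0 + Σ Δx = -29 m.

-29 m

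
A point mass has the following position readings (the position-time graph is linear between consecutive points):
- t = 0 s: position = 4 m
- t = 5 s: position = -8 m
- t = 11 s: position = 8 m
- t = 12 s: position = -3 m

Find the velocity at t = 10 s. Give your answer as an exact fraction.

Velocity is the slope of the x-t graph on 5–11 s: (8 − -8)/(11 − 5) = 8/3 m/s.

8/3 m/s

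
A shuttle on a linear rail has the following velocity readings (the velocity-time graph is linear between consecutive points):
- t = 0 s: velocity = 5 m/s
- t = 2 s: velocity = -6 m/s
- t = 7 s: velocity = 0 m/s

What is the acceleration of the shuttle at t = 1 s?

-5.5 m/s²

Acceleration is the slope of the v-t graph on 0–2 s: (-6 − 5)/(2 − 0) = -5.5 m/s².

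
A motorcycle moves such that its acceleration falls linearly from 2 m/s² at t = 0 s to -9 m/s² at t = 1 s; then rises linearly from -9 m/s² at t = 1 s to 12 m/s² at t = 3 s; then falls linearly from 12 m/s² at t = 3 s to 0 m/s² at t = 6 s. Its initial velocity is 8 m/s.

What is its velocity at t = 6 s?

25.5 m/s

Δv equals the area under the a-t graph; then v = v₀ + Δv.
0–1 s: ½(2 + -9)(1) = -3.5 m/s
1–3 s: ½(-9 + 12)(2) = 3 m/s
3–6 s: ½(12 + 0)(3) = 18 m/s
Δv = 17.5 m/s, so v(6) = 8 + (17.5) = 25.5 m/s.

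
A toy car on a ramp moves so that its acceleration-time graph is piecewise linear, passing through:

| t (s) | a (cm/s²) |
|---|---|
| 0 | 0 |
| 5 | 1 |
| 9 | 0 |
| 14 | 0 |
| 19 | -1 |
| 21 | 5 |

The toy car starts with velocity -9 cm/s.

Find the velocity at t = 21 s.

-3 cm/s

Δv equals the area under the a-t graph; then v = v₀ + Δv.
0–5 s: ½(0 + 1)(5) = 2.5 cm/s
5–9 s: ½(1 + 0)(4) = 2 cm/s
9–14 s: 0 × 5 = 0 cm/s
14–19 s: ½(0 + -1)(5) = -2.5 cm/s
19–21 s: ½(-1 + 5)(2) = 4 cm/s
Δv = 6 cm/s, so v(21) = -9 + (6) = -3 cm/s.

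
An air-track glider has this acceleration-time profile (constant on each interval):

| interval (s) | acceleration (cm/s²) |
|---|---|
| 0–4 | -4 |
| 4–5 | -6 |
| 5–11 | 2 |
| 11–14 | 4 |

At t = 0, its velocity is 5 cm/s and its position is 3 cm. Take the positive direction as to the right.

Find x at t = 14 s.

-86 cm

On each constant-a segment, Δv = aΔt and Δx = v₀Δt + ½aΔt²; chain segment to segment.
0–4 s: v starts 5 cm/s; Δx = 5·4 + ½·-4·4² = -12 cm; v ends -11 cm/s.
4–5 s: v starts -11 cm/s; Δx = -11·1 + ½·-6·1² = -14 cm; v ends -17 cm/s.
5–11 s: v starts -17 cm/s; Δx = -17·6 + ½·2·6² = -66 cm; v ends -5 cm/s.
11–14 s: v starts -5 cm/s; Δx = -5·3 + ½·4·3² = 3 cm; v ends 7 cm/s.
x(14) = 3 + Σ Δx = -86 cm.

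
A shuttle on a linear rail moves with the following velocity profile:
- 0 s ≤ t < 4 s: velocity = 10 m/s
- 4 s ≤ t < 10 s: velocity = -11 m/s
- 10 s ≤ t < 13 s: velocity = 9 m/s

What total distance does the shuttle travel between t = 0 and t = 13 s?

Total distance travelled is ∫|v| dt — sum the magnitudes of each area piece.
0–4 s: |10| × 4 = 40 m
4–10 s: |-11| × 6 = 66 m
10–13 s: |9| × 3 = 27 m
Total distance = 133 m

133 m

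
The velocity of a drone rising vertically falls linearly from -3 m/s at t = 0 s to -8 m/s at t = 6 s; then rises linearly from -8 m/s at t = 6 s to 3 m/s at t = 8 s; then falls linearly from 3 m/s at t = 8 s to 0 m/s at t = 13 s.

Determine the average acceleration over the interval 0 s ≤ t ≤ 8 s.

Average acceleration = Δv/Δt = (3 − -3)/(8 − 0) = 0.75 m/s².

0.75 m/s²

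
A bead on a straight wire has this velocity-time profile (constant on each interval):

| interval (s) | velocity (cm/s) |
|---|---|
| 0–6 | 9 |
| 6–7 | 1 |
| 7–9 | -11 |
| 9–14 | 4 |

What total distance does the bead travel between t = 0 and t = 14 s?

Total distance travelled is ∫|v| dt — sum the magnitudes of each area piece.
0–6 s: |9| × 6 = 54 cm
6–7 s: |1| × 1 = 1 cm
7–9 s: |-11| × 2 = 22 cm
9–14 s: |4| × 5 = 20 cm
Total distance = 97 cm

97 cm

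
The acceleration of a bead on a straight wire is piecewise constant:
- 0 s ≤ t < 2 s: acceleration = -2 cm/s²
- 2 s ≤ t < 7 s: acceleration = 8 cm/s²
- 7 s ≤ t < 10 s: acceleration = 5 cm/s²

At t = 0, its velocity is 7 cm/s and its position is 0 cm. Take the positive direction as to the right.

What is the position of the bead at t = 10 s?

On each constant-a segment, Δv = aΔt and Δx = v₀Δt + ½aΔt²; chain segment to segment.
0–2 s: v starts 7 cm/s; Δx = 7·2 + ½·-2·2² = 10 cm; v ends 3 cm/s.
2–7 s: v starts 3 cm/s; Δx = 3·5 + ½·8·5² = 115 cm; v ends 43 cm/s.
7–10 s: v starts 43 cm/s; Δx = 43·3 + ½·5·3² = 151.5 cm; v ends 58 cm/s.
x(10) = 0 + Σ Δx = 276.5 cm.

276.5 cm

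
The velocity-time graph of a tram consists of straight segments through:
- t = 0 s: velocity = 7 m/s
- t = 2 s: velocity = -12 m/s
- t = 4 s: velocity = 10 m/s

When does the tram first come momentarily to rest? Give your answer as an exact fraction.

t = 14/19 s

v changes sign on 0–2 s (from 7 to -12); the graph is linear there, so v = 0 at t = 0 + (-7)·(2 − 0)/(-12 − 7) = 14/19 s.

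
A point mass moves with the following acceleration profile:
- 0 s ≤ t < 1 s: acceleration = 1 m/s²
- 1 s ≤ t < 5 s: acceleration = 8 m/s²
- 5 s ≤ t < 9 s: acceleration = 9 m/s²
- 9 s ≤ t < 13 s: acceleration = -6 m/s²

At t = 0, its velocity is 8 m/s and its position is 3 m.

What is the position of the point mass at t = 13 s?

607.5 m

On each constant-a segment, Δv = aΔt and Δx = v₀Δt + ½aΔt²; chain segment to segment.
0–1 s: v starts 8 m/s; Δx = 8·1 + ½·1·1² = 8.5 m; v ends 9 m/s.
1–5 s: v starts 9 m/s; Δx = 9·4 + ½·8·4² = 100 m; v ends 41 m/s.
5–9 s: v starts 41 m/s; Δx = 41·4 + ½·9·4² = 236 m; v ends 77 m/s.
9–13 s: v starts 77 m/s; Δx = 77·4 + ½·-6·4² = 260 m; v ends 53 m/s.
x(13) = 3 + Σ Δx = 607.5 m.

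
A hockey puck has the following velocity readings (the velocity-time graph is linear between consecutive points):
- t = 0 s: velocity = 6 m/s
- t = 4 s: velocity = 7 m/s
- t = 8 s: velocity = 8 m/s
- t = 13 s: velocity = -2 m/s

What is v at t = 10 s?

4 m/s

On 8–13 s the graph is linear from 8 to -2 m/s: v(10) = 8 + (-2 − 8)·(10 − 8)/(13 − 8) = 4 m/s.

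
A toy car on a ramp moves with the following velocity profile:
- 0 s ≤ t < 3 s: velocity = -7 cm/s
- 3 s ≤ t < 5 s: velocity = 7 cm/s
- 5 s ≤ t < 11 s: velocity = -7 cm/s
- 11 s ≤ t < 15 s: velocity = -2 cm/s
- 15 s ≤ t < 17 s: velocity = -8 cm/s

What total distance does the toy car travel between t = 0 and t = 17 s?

Distance (not displacement) is the total path length: add the absolute areas under v-t.
0–3 s: |-7| × 3 = 21 cm
3–5 s: |7| × 2 = 14 cm
5–11 s: |-7| × 6 = 42 cm
11–15 s: |-2| × 4 = 8 cm
15–17 s: |-8| × 2 = 16 cm
Total distance = 101 cm

101 cm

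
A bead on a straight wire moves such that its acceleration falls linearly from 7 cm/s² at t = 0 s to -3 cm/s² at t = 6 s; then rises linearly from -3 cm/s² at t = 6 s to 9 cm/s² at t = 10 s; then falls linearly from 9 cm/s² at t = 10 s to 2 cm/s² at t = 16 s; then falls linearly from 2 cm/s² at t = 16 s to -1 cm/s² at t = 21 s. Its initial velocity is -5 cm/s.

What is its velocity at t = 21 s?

Δv equals the area under the a-t graph; then v = v₀ + Δv.
0–6 s: ½(7 + -3)(6) = 12 cm/s
6–10 s: ½(-3 + 9)(4) = 12 cm/s
10–16 s: ½(9 + 2)(6) = 33 cm/s
16–21 s: ½(2 + -1)(5) = 2.5 cm/s
Δv = 59.5 cm/s, so v(21) = -5 + (59.5) = 54.5 cm/s.

54.5 cm/s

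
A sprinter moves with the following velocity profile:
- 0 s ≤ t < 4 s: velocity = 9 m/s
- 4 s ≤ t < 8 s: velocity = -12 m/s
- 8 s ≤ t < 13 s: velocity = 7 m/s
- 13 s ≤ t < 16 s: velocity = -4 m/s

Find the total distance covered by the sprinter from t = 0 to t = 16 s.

131 m

Distance (not displacement) is the total path length: add the absolute areas under v-t.
0–4 s: |9| × 4 = 36 m
4–8 s: |-12| × 4 = 48 m
8–13 s: |7| × 5 = 35 m
13–16 s: |-4| × 3 = 12 m
Total distance = 131 m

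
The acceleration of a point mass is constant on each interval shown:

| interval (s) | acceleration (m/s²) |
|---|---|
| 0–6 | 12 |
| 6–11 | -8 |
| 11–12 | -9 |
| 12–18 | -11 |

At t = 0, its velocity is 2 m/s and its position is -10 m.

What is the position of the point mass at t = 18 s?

On each constant-a segment, Δv = aΔt and Δx = v₀Δt + ½aΔt²; chain segment to segment.
0–6 s: v starts 2 m/s; Δx = 2·6 + ½·12·6² = 228 m; v ends 74 m/s.
6–11 s: v starts 74 m/s; Δx = 74·5 + ½·-8·5² = 270 m; v ends 34 m/s.
11–12 s: v starts 34 m/s; Δx = 34·1 + ½·-9·1² = 29.5 m; v ends 25 m/s.
12–18 s: v starts 25 m/s; Δx = 25·6 + ½·-11·6² = -48 m; v ends -41 m/s.
x(18) = -10 + Σ Δx = 469.5 m.

469.5 m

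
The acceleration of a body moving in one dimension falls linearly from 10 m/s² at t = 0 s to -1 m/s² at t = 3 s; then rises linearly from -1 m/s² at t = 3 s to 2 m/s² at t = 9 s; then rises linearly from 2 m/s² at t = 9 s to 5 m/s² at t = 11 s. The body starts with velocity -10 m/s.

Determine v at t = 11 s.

13.5 m/s

Δv equals the area under the a-t graph; then v = v₀ + Δv.
0–3 s: ½(10 + -1)(3) = 13.5 m/s
3–9 s: ½(-1 + 2)(6) = 3 m/s
9–11 s: ½(2 + 5)(2) = 7 m/s
Δv = 23.5 m/s, so v(11) = -10 + (23.5) = 13.5 m/s.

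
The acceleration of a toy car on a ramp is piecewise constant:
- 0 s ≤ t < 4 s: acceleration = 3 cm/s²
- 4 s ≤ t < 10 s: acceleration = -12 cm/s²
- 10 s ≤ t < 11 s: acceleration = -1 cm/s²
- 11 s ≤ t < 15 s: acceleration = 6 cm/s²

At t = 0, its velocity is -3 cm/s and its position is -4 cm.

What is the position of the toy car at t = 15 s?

On each constant-a segment, Δv = aΔt and Δx = v₀Δt + ½aΔt²; chain segment to segment.
0–4 s: v starts -3 cm/s; Δx = -3·4 + ½·3·4² = 12 cm; v ends 9 cm/s.
4–10 s: v starts 9 cm/s; Δx = 9·6 + ½·-12·6² = -162 cm; v ends -63 cm/s.
10–11 s: v starts -63 cm/s; Δx = -63·1 + ½·-1·1² = -63.5 cm; v ends -64 cm/s.
11–15 s: v starts -64 cm/s; Δx = -64·4 + ½·6·4² = -208 cm; v ends -40 cm/s.
x(15) = -4 + Σ Δx = -425.5 cm.

-425.5 cm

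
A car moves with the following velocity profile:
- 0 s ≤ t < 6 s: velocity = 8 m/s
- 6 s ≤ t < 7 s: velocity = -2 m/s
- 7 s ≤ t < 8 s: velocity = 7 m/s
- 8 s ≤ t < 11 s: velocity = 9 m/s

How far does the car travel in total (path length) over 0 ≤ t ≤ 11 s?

84 m

Total distance travelled is ∫|v| dt — sum the magnitudes of each area piece.
0–6 s: |8| × 6 = 48 m
6–7 s: |-2| × 1 = 2 m
7–8 s: |7| × 1 = 7 m
8–11 s: |9| × 3 = 27 m
Total distance = 84 m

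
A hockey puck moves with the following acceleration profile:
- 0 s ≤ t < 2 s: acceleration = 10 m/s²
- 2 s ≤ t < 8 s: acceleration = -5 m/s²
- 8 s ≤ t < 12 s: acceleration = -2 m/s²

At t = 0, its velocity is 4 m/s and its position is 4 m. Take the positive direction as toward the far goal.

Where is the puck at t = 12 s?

On each constant-a segment, Δv = aΔt and Δx = v₀Δt + ½aΔt²; chain segment to segment.
0–2 s: v starts 4 m/s; Δx = 4·2 + ½·10·2² = 28 m; v ends 24 m/s.
2–8 s: v starts 24 m/s; Δx = 24·6 + ½·-5·6² = 54 m; v ends -6 m/s.
8–12 s: v starts -6 m/s; Δx = -6·4 + ½·-2·4² = -40 m; v ends -14 m/s.
x(12) = 4 + Σ Δx = 46 m.

46 m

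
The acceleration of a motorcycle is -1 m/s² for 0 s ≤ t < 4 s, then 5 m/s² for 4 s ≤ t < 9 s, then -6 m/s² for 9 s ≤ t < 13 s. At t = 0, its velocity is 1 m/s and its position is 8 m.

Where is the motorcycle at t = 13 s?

On each constant-a segment, Δv = aΔt and Δx = v₀Δt + ½aΔt²; chain segment to segment.
0–4 s: v starts 1 m/s; Δx = 1·4 + ½·-1·4² = -4 m; v ends -3 m/s.
4–9 s: v starts -3 m/s; Δx = -3·5 + ½·5·5² = 47.5 m; v ends 22 m/s.
9–13 s: v starts 22 m/s; Δx = 22·4 + ½·-6·4² = 40 m; v ends -2 m/s.
x(13) = 8 + Σ Δx = 91.5 m.

91.5 m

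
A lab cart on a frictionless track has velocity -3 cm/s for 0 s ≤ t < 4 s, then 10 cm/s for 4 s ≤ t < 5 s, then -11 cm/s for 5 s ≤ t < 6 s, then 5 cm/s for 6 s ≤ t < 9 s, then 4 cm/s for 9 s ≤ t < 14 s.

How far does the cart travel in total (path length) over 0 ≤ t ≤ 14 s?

Total distance travelled is ∫|v| dt — sum the magnitudes of each area piece.
0–4 s: |-3| × 4 = 12 cm
4–5 s: |10| × 1 = 10 cm
5–6 s: |-11| × 1 = 11 cm
6–9 s: |5| × 3 = 15 cm
9–14 s: |4| × 5 = 20 cm
Total distance = 68 cm

68 cm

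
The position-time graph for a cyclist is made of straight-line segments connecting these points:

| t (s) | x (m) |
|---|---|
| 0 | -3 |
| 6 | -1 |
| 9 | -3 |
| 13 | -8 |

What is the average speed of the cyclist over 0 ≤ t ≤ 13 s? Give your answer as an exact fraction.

Average speed = (total path length)/(elapsed time); on a piecewise-linear x-t graph the path length is Σ|Δx|.
0–6 s: |Δx| = |-1 − -3| = 2 m
6–9 s: |Δx| = |-3 − -1| = 2 m
9–13 s: |Δx| = |-8 − -3| = 5 m
Total path = 9 m; average speed = 9/13 = 9/13 m/s.

9/13 m/s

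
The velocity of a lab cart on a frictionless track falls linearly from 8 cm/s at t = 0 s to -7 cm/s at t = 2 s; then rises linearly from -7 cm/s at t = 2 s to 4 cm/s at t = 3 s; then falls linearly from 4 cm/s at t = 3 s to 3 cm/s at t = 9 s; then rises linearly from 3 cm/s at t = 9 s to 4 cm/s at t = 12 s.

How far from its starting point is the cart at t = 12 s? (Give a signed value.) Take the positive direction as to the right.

31 cm

Displacement is the signed area under the v-t curve.
0–2 s: ½(8 + -7)(2) = 1 cm
2–3 s: ½(-7 + 4)(1) = -1.5 cm
3–9 s: ½(4 + 3)(6) = 21 cm
9–12 s: ½(3 + 4)(3) = 10.5 cm
Net displacement = 31 cm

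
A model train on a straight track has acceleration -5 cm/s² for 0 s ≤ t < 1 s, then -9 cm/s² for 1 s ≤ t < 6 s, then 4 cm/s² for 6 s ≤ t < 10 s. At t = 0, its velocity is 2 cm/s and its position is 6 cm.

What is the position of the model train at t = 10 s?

-282 cm

On each constant-a segment, Δv = aΔt and Δx = v₀Δt + ½aΔt²; chain segment to segment.
0–1 s: v starts 2 cm/s; Δx = 2·1 + ½·-5·1² = -0.5 cm; v ends -3 cm/s.
1–6 s: v starts -3 cm/s; Δx = -3·5 + ½·-9·5² = -127.5 cm; v ends -48 cm/s.
6–10 s: v starts -48 cm/s; Δx = -48·4 + ½·4·4² = -160 cm; v ends -32 cm/s.
x(10) = 6 + Σ Δx = -282 cm.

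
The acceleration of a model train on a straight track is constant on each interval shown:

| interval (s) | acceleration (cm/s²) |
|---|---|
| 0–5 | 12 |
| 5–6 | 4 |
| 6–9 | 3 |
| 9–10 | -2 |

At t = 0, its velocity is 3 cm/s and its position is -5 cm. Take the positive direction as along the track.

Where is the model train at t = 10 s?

On each constant-a segment, Δv = aΔt and Δx = v₀Δt + ½aΔt²; chain segment to segment.
0–5 s: v starts 3 cm/s; Δx = 3·5 + ½·12·5² = 165 cm; v ends 63 cm/s.
5–6 s: v starts 63 cm/s; Δx = 63·1 + ½·4·1² = 65 cm; v ends 67 cm/s.
6–9 s: v starts 67 cm/s; Δx = 67·3 + ½·3·3² = 214.5 cm; v ends 76 cm/s.
9–10 s: v starts 76 cm/s; Δx = 76·1 + ½·-2·1² = 75 cm; v ends 74 cm/s.
x(10) = -5 + Σ Δx = 514.5 cm.

514.5 cm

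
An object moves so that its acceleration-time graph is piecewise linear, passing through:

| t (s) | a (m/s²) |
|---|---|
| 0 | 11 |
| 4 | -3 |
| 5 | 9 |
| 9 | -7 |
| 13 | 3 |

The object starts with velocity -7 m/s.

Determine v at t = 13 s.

Δv equals the area under the a-t graph; then v = v₀ + Δv.
0–4 s: ½(11 + -3)(4) = 16 m/s
4–5 s: ½(-3 + 9)(1) = 3 m/s
5–9 s: ½(9 + -7)(4) = 4 m/s
9–13 s: ½(-7 + 3)(4) = -8 m/s
Δv = 15 m/s, so v(13) = -7 + (15) = 8 m/s.

8 m/s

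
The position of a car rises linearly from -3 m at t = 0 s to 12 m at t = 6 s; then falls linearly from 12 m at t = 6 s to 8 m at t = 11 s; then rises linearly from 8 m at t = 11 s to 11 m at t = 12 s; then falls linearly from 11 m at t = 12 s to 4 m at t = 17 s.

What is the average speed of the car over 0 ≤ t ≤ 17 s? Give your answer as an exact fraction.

Average speed = (total path length)/(elapsed time); on a piecewise-linear x-t graph the path length is Σ|Δx|.
0–6 s: |Δx| = |12 − -3| = 15 m
6–11 s: |Δx| = |8 − 12| = 4 m
11–12 s: |Δx| = |11 − 8| = 3 m
12–17 s: |Δx| = |4 − 11| = 7 m
Total path = 29 m; average speed = 29/17 = 29/17 m/s.

29/17 m/s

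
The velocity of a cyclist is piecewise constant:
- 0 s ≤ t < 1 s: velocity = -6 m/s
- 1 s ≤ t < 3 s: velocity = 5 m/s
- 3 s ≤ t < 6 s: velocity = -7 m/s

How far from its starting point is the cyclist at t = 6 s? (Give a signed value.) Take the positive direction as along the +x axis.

Displacement is the signed area under the v-t curve.
0–1 s: -6 × 1 = -6 m
1–3 s: 5 × 2 = 10 m
3–6 s: -7 × 3 = -21 m
Net displacement = -17 m

-17 m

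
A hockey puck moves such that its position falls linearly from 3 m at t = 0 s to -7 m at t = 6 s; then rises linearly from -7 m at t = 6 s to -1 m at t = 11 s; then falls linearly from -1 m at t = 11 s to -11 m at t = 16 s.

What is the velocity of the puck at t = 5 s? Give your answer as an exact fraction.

-5/3 m/s

Velocity is the slope of the x-t graph on 0–6 s: (-7 − 3)/(6 − 0) = -5/3 m/s.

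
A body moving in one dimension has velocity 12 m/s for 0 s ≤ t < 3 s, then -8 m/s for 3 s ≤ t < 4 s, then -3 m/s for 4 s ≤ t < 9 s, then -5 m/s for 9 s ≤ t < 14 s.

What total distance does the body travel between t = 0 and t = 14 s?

84 m

Distance (not displacement) is the total path length: add the absolute areas under v-t.
0–3 s: |12| × 3 = 36 m
3–4 s: |-8| × 1 = 8 m
4–9 s: |-3| × 5 = 15 m
9–14 s: |-5| × 5 = 25 m
Total distance = 84 m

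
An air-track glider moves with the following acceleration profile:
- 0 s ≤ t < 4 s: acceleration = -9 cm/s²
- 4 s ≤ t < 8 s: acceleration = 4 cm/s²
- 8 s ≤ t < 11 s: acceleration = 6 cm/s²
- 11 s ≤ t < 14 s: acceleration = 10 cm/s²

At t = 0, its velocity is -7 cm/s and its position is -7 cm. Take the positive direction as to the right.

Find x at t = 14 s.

On each constant-a segment, Δv = aΔt and Δx = v₀Δt + ½aΔt²; chain segment to segment.
0–4 s: v starts -7 cm/s; Δx = -7·4 + ½·-9·4² = -100 cm; v ends -43 cm/s.
4–8 s: v starts -43 cm/s; Δx = -43·4 + ½·4·4² = -140 cm; v ends -27 cm/s.
8–11 s: v starts -27 cm/s; Δx = -27·3 + ½·6·3² = -54 cm; v ends -9 cm/s.
11–14 s: v starts -9 cm/s; Δx = -9·3 + ½·10·3² = 18 cm; v ends 21 cm/s.
x(14) = -7 + Σ Δx = -283 cm.

-283 cm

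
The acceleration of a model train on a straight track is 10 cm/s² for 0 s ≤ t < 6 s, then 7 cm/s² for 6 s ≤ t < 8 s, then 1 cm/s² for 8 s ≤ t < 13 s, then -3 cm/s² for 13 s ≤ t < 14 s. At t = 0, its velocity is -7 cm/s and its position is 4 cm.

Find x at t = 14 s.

680 cm

On each constant-a segment, Δv = aΔt and Δx = v₀Δt + ½aΔt²; chain segment to segment.
0–6 s: v starts -7 cm/s; Δx = -7·6 + ½·10·6² = 138 cm; v ends 53 cm/s.
6–8 s: v starts 53 cm/s; Δx = 53·2 + ½·7·2² = 120 cm; v ends 67 cm/s.
8–13 s: v starts 67 cm/s; Δx = 67·5 + ½·1·5² = 347.5 cm; v ends 72 cm/s.
13–14 s: v starts 72 cm/s; Δx = 72·1 + ½·-3·1² = 70.5 cm; v ends 69 cm/s.
x(14) = 4 + Σ Δx = 680 cm.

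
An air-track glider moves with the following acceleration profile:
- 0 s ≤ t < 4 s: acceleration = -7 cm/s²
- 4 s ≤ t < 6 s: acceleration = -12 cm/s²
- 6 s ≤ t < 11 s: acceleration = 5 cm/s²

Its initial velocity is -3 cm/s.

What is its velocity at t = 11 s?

Δv equals the area under the a-t graph; then v = v₀ + Δv.
0–4 s: -7 × 4 = -28 cm/s
4–6 s: -12 × 2 = -24 cm/s
6–11 s: 5 × 5 = 25 cm/s
Δv = -27 cm/s, so v(11) = -3 + (-27) = -30 cm/s.

-30 cm/s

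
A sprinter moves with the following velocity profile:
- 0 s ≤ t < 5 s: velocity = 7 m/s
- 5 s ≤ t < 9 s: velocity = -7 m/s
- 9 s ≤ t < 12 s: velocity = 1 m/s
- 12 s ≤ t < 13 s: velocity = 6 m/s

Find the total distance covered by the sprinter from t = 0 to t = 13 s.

72 m

Distance (not displacement) is the total path length: add the absolute areas under v-t.
0–5 s: |7| × 5 = 35 m
5–9 s: |-7| × 4 = 28 m
9–12 s: |1| × 3 = 3 m
12–13 s: |6| × 1 = 6 m
Total distance = 72 m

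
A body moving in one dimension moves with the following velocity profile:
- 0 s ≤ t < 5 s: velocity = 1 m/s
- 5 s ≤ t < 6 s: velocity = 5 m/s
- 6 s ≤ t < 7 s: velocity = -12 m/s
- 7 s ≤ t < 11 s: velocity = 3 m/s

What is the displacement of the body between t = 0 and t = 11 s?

Net displacement equals the area under the velocity-time graph (areas below the axis count negative).
0–5 s: 1 × 5 = 5 m
5–6 s: 5 × 1 = 5 m
6–7 s: -12 × 1 = -12 m
7–11 s: 3 × 4 = 12 m
Net displacement = 10 m

10 m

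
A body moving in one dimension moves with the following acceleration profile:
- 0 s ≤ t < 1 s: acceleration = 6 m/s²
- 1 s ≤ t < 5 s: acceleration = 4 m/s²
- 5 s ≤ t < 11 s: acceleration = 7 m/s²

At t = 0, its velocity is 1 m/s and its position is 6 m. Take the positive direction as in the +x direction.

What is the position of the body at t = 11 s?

334 m

On each constant-a segment, Δv = aΔt and Δx = v₀Δt + ½aΔt²; chain segment to segment.
0–1 s: v starts 1 m/s; Δx = 1·1 + ½·6·1² = 4 m; v ends 7 m/s.
1–5 s: v starts 7 m/s; Δx = 7·4 + ½·4·4² = 60 m; v ends 23 m/s.
5–11 s: v starts 23 m/s; Δx = 23·6 + ½·7·6² = 264 m; v ends 65 m/s.
x(11) = 6 + Σ Δx = 334 m.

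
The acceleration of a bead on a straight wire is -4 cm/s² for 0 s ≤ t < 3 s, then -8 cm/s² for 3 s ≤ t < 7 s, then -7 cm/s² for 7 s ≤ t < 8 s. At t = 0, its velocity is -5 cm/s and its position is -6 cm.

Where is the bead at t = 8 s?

-223.5 cm

On each constant-a segment, Δv = aΔt and Δx = v₀Δt + ½aΔt²; chain segment to segment.
0–3 s: v starts -5 cm/s; Δx = -5·3 + ½·-4·3² = -33 cm; v ends -17 cm/s.
3–7 s: v starts -17 cm/s; Δx = -17·4 + ½·-8·4² = -132 cm; v ends -49 cm/s.
7–8 s: v starts -49 cm/s; Δx = -49·1 + ½·-7·1² = -52.5 cm; v ends -56 cm/s.
x(8) = -6 + Σ Δx = -223.5 cm.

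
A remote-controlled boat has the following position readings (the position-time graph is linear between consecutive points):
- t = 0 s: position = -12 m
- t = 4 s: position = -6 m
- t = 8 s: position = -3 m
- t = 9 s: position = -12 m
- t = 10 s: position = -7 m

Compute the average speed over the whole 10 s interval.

Average speed = (total path length)/(elapsed time); on a piecewise-linear x-t graph the path length is Σ|Δx|.
0–4 s: |Δx| = |-6 − -12| = 6 m
4–8 s: |Δx| = |-3 − -6| = 3 m
8–9 s: |Δx| = |-12 − -3| = 9 m
9–10 s: |Δx| = |-7 − -12| = 5 m
Total path = 23 m; average speed = 23/10 = 2.3 m/s.

2.3 m/s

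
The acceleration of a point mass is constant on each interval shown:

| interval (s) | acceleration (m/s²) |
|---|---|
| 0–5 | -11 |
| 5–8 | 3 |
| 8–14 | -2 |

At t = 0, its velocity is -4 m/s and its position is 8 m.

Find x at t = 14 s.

On each constant-a segment, Δv = aΔt and Δx = v₀Δt + ½aΔt²; chain segment to segment.
0–5 s: v starts -4 m/s; Δx = -4·5 + ½·-11·5² = -157.5 m; v ends -59 m/s.
5–8 s: v starts -59 m/s; Δx = -59·3 + ½·3·3² = -163.5 m; v ends -50 m/s.
8–14 s: v starts -50 m/s; Δx = -50·6 + ½·-2·6² = -336 m; v ends -62 m/s.
x(14) = 8 + Σ Δx = -649 m.

-649 m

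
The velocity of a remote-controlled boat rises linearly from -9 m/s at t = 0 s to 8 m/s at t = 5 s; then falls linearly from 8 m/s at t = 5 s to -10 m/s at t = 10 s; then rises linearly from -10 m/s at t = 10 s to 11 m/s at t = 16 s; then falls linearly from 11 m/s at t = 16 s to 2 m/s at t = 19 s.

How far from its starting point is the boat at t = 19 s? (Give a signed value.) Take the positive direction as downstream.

Displacement is the signed area under the v-t curve.
0–5 s: ½(-9 + 8)(5) = -2.5 m
5–10 s: ½(8 + -10)(5) = -5 m
10–16 s: ½(-10 + 11)(6) = 3 m
16–19 s: ½(11 + 2)(3) = 19.5 m
Net displacement = 15 m

15 m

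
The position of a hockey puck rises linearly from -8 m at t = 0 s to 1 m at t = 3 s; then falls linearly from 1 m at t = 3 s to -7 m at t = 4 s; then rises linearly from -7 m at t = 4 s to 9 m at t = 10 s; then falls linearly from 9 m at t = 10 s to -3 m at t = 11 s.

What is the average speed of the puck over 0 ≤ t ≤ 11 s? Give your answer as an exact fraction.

Average speed = (total path length)/(elapsed time); on a piecewise-linear x-t graph the path length is Σ|Δx|.
0–3 s: |Δx| = |1 − -8| = 9 m
3–4 s: |Δx| = |-7 − 1| = 8 m
4–10 s: |Δx| = |9 − -7| = 16 m
10–11 s: |Δx| = |-3 − 9| = 12 m
Total path = 45 m; average speed = 45/11 = 45/11 m/s.

45/11 m/s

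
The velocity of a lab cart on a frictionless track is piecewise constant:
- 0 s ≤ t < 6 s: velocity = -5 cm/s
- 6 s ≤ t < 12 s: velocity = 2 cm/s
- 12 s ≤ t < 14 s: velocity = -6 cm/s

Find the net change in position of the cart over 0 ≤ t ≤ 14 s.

-30 cm

Net displacement equals the area under the velocity-time graph (areas below the axis count negative).
0–6 s: -5 × 6 = -30 cm
6–12 s: 2 × 6 = 12 cm
12–14 s: -6 × 2 = -12 cm
Net displacement = -30 cm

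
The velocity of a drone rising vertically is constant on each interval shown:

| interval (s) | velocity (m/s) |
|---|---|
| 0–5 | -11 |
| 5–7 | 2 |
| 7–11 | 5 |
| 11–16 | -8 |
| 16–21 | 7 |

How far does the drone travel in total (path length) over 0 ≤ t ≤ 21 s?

154 m

Total distance travelled is ∫|v| dt — sum the magnitudes of each area piece.
0–5 s: |-11| × 5 = 55 m
5–7 s: |2| × 2 = 4 m
7–11 s: |5| × 4 = 20 m
11–16 s: |-8| × 5 = 40 m
16–21 s: |7| × 5 = 35 m
Total distance = 154 m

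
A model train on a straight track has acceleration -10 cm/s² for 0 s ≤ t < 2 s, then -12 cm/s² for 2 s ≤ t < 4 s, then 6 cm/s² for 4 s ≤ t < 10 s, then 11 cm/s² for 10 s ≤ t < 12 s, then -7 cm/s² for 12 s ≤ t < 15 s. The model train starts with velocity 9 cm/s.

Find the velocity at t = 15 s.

2 cm/s

Δv equals the area under the a-t graph; then v = v₀ + Δv.
0–2 s: -10 × 2 = -20 cm/s
2–4 s: -12 × 2 = -24 cm/s
4–10 s: 6 × 6 = 36 cm/s
10–12 s: 11 × 2 = 22 cm/s
12–15 s: -7 × 3 = -21 cm/s
Δv = -7 cm/s, so v(15) = 9 + (-7) = 2 cm/s.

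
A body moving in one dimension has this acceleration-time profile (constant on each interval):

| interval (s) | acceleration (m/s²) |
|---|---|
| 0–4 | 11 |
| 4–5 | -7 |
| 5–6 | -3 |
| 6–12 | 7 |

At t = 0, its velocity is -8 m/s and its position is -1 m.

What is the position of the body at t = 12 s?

397 m

On each constant-a segment, Δv = aΔt and Δx = v₀Δt + ½aΔt²; chain segment to segment.
0–4 s: v starts -8 m/s; Δx = -8·4 + ½·11·4² = 56 m; v ends 36 m/s.
4–5 s: v starts 36 m/s; Δx = 36·1 + ½·-7·1² = 32.5 m; v ends 29 m/s.
5–6 s: v starts 29 m/s; Δx = 29·1 + ½·-3·1² = 27.5 m; v ends 26 m/s.
6–12 s: v starts 26 m/s; Δx = 26·6 + ½·7·6² = 282 m; v ends 68 m/s.
x(12) = -1 + Σ Δx = 397 m.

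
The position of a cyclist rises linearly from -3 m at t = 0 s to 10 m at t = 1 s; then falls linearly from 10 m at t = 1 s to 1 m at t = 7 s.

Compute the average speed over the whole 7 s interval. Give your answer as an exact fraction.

Average speed = (total path length)/(elapsed time); on a piecewise-linear x-t graph the path length is Σ|Δx|.
0–1 s: |Δx| = |10 − -3| = 13 m
1–7 s: |Δx| = |1 − 10| = 9 m
Total path = 22 m; average speed = 22/7 = 22/7 m/s.

22/7 m/s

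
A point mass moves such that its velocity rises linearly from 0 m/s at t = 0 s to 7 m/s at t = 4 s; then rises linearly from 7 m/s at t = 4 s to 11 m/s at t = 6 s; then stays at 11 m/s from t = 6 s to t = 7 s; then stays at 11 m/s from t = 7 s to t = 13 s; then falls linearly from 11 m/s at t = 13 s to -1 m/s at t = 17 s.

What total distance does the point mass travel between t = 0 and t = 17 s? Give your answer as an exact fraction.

388/3 m

Distance (not displacement) is the total path length: add the absolute areas under v-t.
0–4 s: |½(0 + 7)(4)| = 14 m
4–6 s: |½(7 + 11)(2)| = 18 m
6–7 s: |11| × 1 = 11 m
7–13 s: |11| × 6 = 66 m
13–17 s: v = 0 at t = 50/3 s; triangle areas 121/6 + 1/6 = 61/3 m
Total distance = 388/3 m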